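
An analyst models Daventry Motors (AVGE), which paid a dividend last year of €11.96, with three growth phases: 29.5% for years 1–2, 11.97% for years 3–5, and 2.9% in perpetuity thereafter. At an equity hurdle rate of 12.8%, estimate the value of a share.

Three-stage DDM. Project D₁…D_5; terminal Gordon value at t=5 with g = 0.029; discount at r = 0.128.
D_1 = 15.4882
D_2 = 20.0572
D_3 = 22.4581
D_4 = 25.1463
D_5 = 28.1563
TV_5 = 28.9728/(0.128−0.029) = 292.6550
P₀ = Σ Dₜ/(1+r)ᵗ + TV_5/(1+r)^5 = 236.3467

€236.35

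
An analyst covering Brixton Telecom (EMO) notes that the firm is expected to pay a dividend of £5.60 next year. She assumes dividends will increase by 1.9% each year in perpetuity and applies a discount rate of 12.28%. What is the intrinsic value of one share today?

Gordon growth model: P₀ = D₁/(r − g), with D₁ = 5.60 given directly.
P₀ = 5.6000 / (0.1228 − 0.019) = 5.6000 / 0.1038 = 53.9499

£53.95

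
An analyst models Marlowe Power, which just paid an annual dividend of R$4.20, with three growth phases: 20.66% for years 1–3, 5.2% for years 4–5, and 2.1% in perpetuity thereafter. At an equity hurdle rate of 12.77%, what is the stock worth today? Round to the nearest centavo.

R$66.56

Three-stage DDM. Project D₁…D_5; terminal Gordon value at t=5 with g = 0.021; discount at r = 0.1277.
D_1 = 5.0677
D_2 = 6.1147
D_3 = 7.3780
D_4 = 7.7617
D_5 = 8.1653
TV_5 = 8.3367/(0.1277−0.021) = 78.1326
P₀ = Σ Dₜ/(1+r)ᵗ + TV_5/(1+r)^5 = 66.5647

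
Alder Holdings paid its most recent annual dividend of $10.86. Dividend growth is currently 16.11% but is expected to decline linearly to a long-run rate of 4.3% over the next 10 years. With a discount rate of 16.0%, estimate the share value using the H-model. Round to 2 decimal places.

H-model: P₀ = D₀[(1+g_L) + H(g_S−g_L)]/(r−g_L), with H = 10/2 = 5.
P₀ = 10.86 × [(1+0.043) + 5×(0.1611−0.043)] / (0.16−0.043)
   = 10.86 × 1.6335 / 0.117 = 151.6223

$151.62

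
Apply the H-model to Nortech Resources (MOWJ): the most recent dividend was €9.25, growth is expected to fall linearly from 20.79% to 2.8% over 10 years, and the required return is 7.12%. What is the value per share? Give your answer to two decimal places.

H-model: P₀ = D₀[(1+g_L) + H(g_S−g_L)]/(r−g_L), with H = 10/2 = 5.
P₀ = 9.25 × [(1+0.028) + 5×(0.2079−0.028)] / (0.0712−0.028)
   = 9.25 × 1.9275 / 0.0432 = 412.7170

€412.72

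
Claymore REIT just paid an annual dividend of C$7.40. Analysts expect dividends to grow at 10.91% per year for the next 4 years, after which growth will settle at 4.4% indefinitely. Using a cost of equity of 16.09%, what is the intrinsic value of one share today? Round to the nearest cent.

C$81.50

Two-stage DDM. Project D₁…D_4 at 0.1091, terminal growth 0.044, discount at r = 0.1609.
D_1 = 8.2073
D_2 = 9.1028
D_3 = 10.0959
D_4 = 11.1973
Terminal value at t=4: TV = D_5/(r−g) = 11.6900/(0.1609−0.044) = 100.0001
P₀ = 8.2073/(1+0.1609)^1 + 9.1028/(1+0.1609)^2 + 10.0959/(1+0.1609)^3 + 11.1973/(1+0.1609)^4 + 100.0001/(1+0.1609)^4 = 81.5003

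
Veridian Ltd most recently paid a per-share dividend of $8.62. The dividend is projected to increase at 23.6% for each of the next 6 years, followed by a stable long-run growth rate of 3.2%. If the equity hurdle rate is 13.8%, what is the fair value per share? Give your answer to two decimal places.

Two-stage DDM. Project D₁…D_6 at 0.236, terminal growth 0.032, discount at r = 0.138.
D_1 = 10.6543
D_2 = 13.1687
D_3 = 16.2766
D_4 = 20.1178
D_5 = 24.8656
D_6 = 30.7339
Terminal value at t=6: TV = D_7/(r−g) = 31.7174/(0.138−0.032) = 299.2209
P₀ = 10.6543/(1+0.138)^1 + 13.1687/(1+0.138)^2 + 16.2766/(1+0.138)^3 + 20.1178/(1+0.138)^4 + 24.8656/(1+0.138)^5 + 30.7339/(1+0.138)^6 + 299.2209/(1+0.138)^6 = 207.5139

$207.51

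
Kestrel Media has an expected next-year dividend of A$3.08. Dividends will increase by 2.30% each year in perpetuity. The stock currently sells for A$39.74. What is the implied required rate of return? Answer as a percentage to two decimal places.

10.05%

Rearranging the constant-growth DDM: r = D₁/P₀ + g.
r = 3.0800 / 39.74 + 0.023 = 0.07750 + 0.023 = 0.10050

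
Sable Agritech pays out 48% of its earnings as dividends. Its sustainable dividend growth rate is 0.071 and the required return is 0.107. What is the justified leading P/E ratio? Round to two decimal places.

Justified leading P/E = b/(r−g) = 0.48/(0.107−0.071) = 13.3333

13.33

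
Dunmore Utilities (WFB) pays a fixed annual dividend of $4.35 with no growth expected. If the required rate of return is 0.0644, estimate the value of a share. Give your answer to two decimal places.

Zero-growth DDM (perpetuity): P₀ = D/r = 4.35 / 0.0644 = 67.5466

$67.55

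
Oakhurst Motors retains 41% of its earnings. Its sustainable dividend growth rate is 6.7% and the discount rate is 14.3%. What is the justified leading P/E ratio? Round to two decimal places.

7.76

Payout ratio b = 1 − 0.41 = 0.59.
Justified leading P/E = b/(r−g) = 0.59/(0.143−0.067) = 7.7632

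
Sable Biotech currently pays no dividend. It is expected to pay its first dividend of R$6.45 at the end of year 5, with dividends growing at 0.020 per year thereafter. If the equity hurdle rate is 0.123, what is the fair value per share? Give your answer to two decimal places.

Deferred-dividend DDM. At t=4 the remaining stream is a growing perpetuity with first payment D_5 = 6.45.
V_4 = D_5/(r−g) = 6.45/(0.123−0.02) = 62.6214
P₀ = V_4/(1+r)^4 = 62.6214/(1+0.123)^4 = 39.3734

R$39.37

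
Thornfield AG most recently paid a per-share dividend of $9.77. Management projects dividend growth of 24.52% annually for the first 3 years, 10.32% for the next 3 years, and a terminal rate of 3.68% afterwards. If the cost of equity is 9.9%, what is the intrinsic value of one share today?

$320.39

Three-stage DDM. Project D₁…D_6; terminal Gordon value at t=6 with g = 0.0368; discount at r = 0.099.
D_1 = 12.1656
D_2 = 15.1486
D_3 = 18.8630
D_4 = 20.8097
D_5 = 22.9573
D_6 = 25.3265
TV_6 = 26.2585/(0.099−0.0368) = 422.1621
P₀ = Σ Dₜ/(1+r)ᵗ + TV_6/(1+r)^6 = 320.3854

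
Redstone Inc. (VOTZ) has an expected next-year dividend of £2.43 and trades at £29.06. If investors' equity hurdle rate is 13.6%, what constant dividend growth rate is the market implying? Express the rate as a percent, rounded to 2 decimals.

From P₀ = D₁/(r − g), the implied growth is g = r − D₁/P₀.
g = 0.136 − 2.43/29.06 = 0.136 − 0.08362 = 0.05238

5.24%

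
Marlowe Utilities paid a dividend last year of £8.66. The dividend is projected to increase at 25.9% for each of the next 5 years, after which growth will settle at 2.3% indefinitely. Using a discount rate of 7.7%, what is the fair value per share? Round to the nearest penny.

Two-stage DDM. Project D₁…D_5 at 0.259, terminal growth 0.023, discount at r = 0.077.
D_1 = 10.9029
D_2 = 13.7268
D_3 = 17.2820
D_4 = 21.7581
D_5 = 27.3934
Terminal value at t=5: TV = D_6/(r−g) = 28.0235/(0.077−0.023) = 518.9535
P₀ = 10.9029/(1+0.077)^1 + 13.7268/(1+0.077)^2 + 17.2820/(1+0.077)^3 + 21.7581/(1+0.077)^4 + 27.3934/(1+0.077)^5 + 518.9535/(1+0.077)^5 = 429.0056

£429.01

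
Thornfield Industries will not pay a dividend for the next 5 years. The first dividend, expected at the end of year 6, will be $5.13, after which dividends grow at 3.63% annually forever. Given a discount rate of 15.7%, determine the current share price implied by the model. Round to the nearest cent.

Deferred-dividend DDM. At t=5 the remaining stream is a growing perpetuity with first payment D_6 = 5.13.
V_5 = D_6/(r−g) = 5.13/(0.157−0.0363) = 42.5021
P₀ = V_5/(1+r)^5 = 42.5021/(1+0.157)^5 = 20.4995

$20.50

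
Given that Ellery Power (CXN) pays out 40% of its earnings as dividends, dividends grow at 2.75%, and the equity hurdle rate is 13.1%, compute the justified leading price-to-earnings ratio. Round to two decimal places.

3.86

Justified leading P/E = b/(r−g) = 0.40/(0.131−0.0275) = 3.8647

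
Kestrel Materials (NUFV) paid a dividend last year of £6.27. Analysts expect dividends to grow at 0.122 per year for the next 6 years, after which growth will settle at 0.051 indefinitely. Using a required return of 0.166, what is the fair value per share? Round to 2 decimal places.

Two-stage DDM. Project D₁…D_6 at 0.122, terminal growth 0.051, discount at r = 0.166.
D_1 = 7.0349
D_2 = 7.8932
D_3 = 8.8562
D_4 = 9.9366
D_5 = 11.1489
D_6 = 12.5091
Terminal value at t=6: TV = D_7/(r−g) = 13.1470/(0.166−0.051) = 114.3219
P₀ = 7.0349/(1+0.166)^1 + 7.8932/(1+0.166)^2 + 8.8562/(1+0.166)^3 + 9.9366/(1+0.166)^4 + 11.1489/(1+0.166)^5 + 12.5091/(1+0.166)^6 + 114.3219/(1+0.166)^6 = 78.4446

£78.44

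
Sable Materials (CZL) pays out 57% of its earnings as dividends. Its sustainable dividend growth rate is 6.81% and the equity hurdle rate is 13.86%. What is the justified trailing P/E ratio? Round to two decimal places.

Justified trailing P/E = b(1+g)/(r−g) = 0.57×(1+0.0681)/(0.1386−0.0681) = 8.6357

8.64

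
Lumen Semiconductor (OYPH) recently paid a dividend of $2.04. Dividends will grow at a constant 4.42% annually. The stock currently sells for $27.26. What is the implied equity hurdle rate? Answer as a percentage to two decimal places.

Rearranging the constant-growth DDM: r = D₁/P₀ + g.
D₁ = 2.04 × (1 + 0.0442) = 2.1302.
r = 2.1302 / 27.26 + 0.0442 = 0.07814 + 0.0442 = 0.12234

12.23%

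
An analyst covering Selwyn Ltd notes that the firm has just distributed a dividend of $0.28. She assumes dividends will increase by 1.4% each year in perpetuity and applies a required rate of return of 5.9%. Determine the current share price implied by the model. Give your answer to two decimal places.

$6.31

Gordon growth model: P₀ = D₁/(r − g). D₁ = 0.28 × (1 + 0.014) = 0.2839.
P₀ = 0.2839 / (0.059 − 0.014) = 0.2839 / 0.045 = 6.3093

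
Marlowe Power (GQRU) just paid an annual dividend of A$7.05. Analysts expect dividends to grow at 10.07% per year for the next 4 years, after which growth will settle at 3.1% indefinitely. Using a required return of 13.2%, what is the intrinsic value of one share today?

A$90.63

Two-stage DDM. Project D₁…D_4 at 0.1007, terminal growth 0.031, discount at r = 0.132.
D_1 = 7.7599
D_2 = 8.5414
D_3 = 9.4015
D_4 = 10.3482
Terminal value at t=4: TV = D_5/(r−g) = 10.6690/(0.132−0.031) = 105.6336
P₀ = 7.7599/(1+0.132)^1 + 8.5414/(1+0.132)^2 + 9.4015/(1+0.132)^3 + 10.3482/(1+0.132)^4 + 105.6336/(1+0.132)^4 = 90.6343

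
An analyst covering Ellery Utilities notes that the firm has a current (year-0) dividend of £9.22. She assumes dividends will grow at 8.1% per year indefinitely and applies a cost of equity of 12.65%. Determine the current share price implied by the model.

£219.05

Gordon growth model: P₀ = D₁/(r − g). D₁ = 9.22 × (1 + 0.081) = 9.9668.
P₀ = 9.9668 / (0.1265 − 0.081) = 9.9668 / 0.0455 = 219.0510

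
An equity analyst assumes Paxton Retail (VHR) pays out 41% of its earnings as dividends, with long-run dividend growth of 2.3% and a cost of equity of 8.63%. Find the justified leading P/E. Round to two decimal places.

Justified leading P/E = b/(r−g) = 0.41/(0.0863−0.023) = 6.4771

6.48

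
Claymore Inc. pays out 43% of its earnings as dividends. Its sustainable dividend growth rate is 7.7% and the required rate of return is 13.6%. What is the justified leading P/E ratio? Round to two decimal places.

Justified leading P/E = b/(r−g) = 0.43/(0.136−0.077) = 7.2881

7.29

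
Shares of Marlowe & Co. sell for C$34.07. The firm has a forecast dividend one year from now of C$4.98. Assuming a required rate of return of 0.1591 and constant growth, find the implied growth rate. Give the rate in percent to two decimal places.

From P₀ = D₁/(r − g), the implied growth is g = r − D₁/P₀.
g = 0.1591 − 4.98/34.07 = 0.1591 − 0.14617 = 0.01293

1.29%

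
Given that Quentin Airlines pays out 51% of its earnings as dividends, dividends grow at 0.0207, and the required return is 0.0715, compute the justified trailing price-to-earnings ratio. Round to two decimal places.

Justified trailing P/E = b(1+g)/(r−g) = 0.51×(1+0.0207)/(0.0715−0.0207) = 10.2472

10.25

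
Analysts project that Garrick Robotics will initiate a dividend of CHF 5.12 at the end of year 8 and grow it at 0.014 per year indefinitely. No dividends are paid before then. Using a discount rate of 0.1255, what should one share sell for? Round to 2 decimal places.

CHF 20.07

Deferred-dividend DDM. At t=7 the remaining stream is a growing perpetuity with first payment D_8 = 5.12.
V_7 = D_8/(r−g) = 5.12/(0.1255−0.014) = 45.9193
P₀ = V_7/(1+r)^7 = 45.9193/(1+0.1255)^7 = 20.0714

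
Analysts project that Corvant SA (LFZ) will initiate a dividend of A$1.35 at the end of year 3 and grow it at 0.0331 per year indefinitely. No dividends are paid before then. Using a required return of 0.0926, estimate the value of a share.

Deferred-dividend DDM. At t=2 the remaining stream is a growing perpetuity with first payment D_3 = 1.35.
V_2 = D_3/(r−g) = 1.35/(0.0926−0.0331) = 22.6891
P₀ = V_2/(1+r)^2 = 22.6891/(1+0.0926)^2 = 19.0062

A$19.01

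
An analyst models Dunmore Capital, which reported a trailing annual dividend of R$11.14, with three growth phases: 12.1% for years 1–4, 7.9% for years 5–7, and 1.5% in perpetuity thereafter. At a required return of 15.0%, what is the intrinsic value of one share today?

Three-stage DDM. Project D₁…D_7; terminal Gordon value at t=7 with g = 0.015; discount at r = 0.15.
D_1 = 12.4879
D_2 = 13.9990
D_3 = 15.6929
D_4 = 17.5917
D_5 = 18.9814
D_6 = 20.4810
D_7 = 22.0990
TV_7 = 22.4305/(0.15−0.015) = 166.1515
P₀ = Σ Dₜ/(1+r)ᵗ + TV_7/(1+r)^7 = 130.8827

R$130.88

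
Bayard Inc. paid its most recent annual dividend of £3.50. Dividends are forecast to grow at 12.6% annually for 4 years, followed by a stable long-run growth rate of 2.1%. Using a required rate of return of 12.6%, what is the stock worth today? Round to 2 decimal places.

Two-stage DDM. Project D₁…D_4 at 0.126, terminal growth 0.021, discount at r = 0.126.
D_1 = 3.9410
D_2 = 4.4376
D_3 = 4.9967
D_4 = 5.6263
Terminal value at t=4: TV = D_5/(r−g) = 5.7444/(0.126−0.021) = 54.7089
P₀ = 3.9410/(1+0.126)^1 + 4.4376/(1+0.126)^2 + 4.9967/(1+0.126)^3 + 5.6263/(1+0.126)^4 + 54.7089/(1+0.126)^4 = 48.0333

£48.03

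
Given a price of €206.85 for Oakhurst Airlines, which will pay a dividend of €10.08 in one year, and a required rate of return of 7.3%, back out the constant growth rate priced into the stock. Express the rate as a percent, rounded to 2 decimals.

From P₀ = D₁/(r − g), the implied growth is g = r − D₁/P₀.
g = 0.073 − 10.08/206.85 = 0.073 − 0.04873 = 0.02427

2.43%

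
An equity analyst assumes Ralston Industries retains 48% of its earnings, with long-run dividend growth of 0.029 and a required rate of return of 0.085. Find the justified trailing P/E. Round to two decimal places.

Payout ratio b = 1 − 0.48 = 0.52.
Justified trailing P/E = b(1+g)/(r−g) = 0.52×(1+0.029)/(0.085−0.029) = 9.5550

9.55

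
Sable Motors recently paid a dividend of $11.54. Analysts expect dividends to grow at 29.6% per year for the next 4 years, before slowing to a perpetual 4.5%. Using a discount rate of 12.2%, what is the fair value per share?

$345.85

Two-stage DDM. Project D₁…D_4 at 0.296, terminal growth 0.045, discount at r = 0.122.
D_1 = 14.9558
D_2 = 19.3828
D_3 = 25.1201
D_4 = 32.5556
Terminal value at t=4: TV = D_5/(r−g) = 34.0206/(0.122−0.045) = 441.8261
P₀ = 14.9558/(1+0.122)^1 + 19.3828/(1+0.122)^2 + 25.1201/(1+0.122)^3 + 32.5556/(1+0.122)^4 + 441.8261/(1+0.122)^4 = 345.8453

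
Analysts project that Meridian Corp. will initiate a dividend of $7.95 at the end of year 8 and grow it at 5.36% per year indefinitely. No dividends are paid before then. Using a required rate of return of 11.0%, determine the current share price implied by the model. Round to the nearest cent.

$67.89

Deferred-dividend DDM. At t=7 the remaining stream is a growing perpetuity with first payment D_8 = 7.95.
V_7 = D_8/(r−g) = 7.95/(0.11−0.0536) = 140.9574
P₀ = V_7/(1+r)^7 = 140.9574/(1+0.11)^7 = 67.8933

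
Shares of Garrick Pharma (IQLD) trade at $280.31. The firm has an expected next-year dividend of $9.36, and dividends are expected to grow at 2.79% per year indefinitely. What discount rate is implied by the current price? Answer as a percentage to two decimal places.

6.13%

Rearranging the constant-growth DDM: r = D₁/P₀ + g.
r = 9.3600 / 280.31 + 0.0279 = 0.03339 + 0.0279 = 0.06129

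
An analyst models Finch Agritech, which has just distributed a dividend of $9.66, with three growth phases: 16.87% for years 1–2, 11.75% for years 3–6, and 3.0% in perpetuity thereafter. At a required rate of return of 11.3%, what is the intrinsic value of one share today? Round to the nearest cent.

Three-stage DDM. Project D₁…D_6; terminal Gordon value at t=6 with g = 0.03; discount at r = 0.113.
D_1 = 11.2896
D_2 = 13.1942
D_3 = 14.7445
D_4 = 16.4770
D_5 = 18.4131
D_6 = 20.5766
TV_6 = 21.1939/(0.113−0.03) = 255.3480
P₀ = Σ Dₜ/(1+r)ᵗ + TV_6/(1+r)^6 = 198.1576

$198.16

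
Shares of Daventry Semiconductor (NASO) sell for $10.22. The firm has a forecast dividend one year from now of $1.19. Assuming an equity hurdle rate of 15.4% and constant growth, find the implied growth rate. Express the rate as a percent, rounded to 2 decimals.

From P₀ = D₁/(r − g), the implied growth is g = r − D₁/P₀.
g = 0.154 − 1.19/10.22 = 0.154 − 0.11644 = 0.03756

3.76%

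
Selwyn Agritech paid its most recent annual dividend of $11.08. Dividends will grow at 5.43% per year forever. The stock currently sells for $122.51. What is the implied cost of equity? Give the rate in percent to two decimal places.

14.97%

Rearranging the constant-growth DDM: r = D₁/P₀ + g.
D₁ = 11.08 × (1 + 0.0543) = 11.6816.
r = 11.6816 / 122.51 + 0.0543 = 0.09535 + 0.0543 = 0.14965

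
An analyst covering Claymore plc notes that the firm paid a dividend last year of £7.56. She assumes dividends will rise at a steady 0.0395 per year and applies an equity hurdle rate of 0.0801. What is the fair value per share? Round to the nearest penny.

Gordon growth model: P₀ = D₁/(r − g). D₁ = 7.56 × (1 + 0.0395) = 7.8586.
P₀ = 7.8586 / (0.0801 − 0.0395) = 7.8586 / 0.0406 = 193.5621

£193.56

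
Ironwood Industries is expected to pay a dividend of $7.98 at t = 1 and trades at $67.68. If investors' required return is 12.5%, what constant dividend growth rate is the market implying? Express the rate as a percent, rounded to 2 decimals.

From P₀ = D₁/(r − g), the implied growth is g = r − D₁/P₀.
g = 0.125 − 7.98/67.68 = 0.125 − 0.11791 = 0.00709

0.71%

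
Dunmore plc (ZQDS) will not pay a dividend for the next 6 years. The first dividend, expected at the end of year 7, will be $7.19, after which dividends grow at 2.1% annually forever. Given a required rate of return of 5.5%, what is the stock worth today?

Deferred-dividend DDM. At t=6 the remaining stream is a growing perpetuity with first payment D_7 = 7.19.
V_6 = D_7/(r−g) = 7.19/(0.055−0.021) = 211.4706
P₀ = V_6/(1+r)^6 = 211.4706/(1+0.055)^6 = 153.3682

$153.37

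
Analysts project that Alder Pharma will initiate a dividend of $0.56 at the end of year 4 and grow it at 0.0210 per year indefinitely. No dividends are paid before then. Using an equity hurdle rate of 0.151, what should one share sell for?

$2.83

Deferred-dividend DDM. At t=3 the remaining stream is a growing perpetuity with first payment D_4 = 0.56.
V_3 = D_4/(r−g) = 0.56/(0.151−0.021) = 4.3077
P₀ = V_3/(1+r)^3 = 4.3077/(1+0.151)^3 = 2.8250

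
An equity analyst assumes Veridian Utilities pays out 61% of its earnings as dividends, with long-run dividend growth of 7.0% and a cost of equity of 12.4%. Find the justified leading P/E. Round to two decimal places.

11.30

Justified leading P/E = b/(r−g) = 0.61/(0.124−0.07) = 11.2963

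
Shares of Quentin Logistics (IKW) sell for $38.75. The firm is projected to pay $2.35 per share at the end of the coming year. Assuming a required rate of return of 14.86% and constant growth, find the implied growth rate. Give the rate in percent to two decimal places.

From P₀ = D₁/(r − g), the implied growth is g = r − D₁/P₀.
g = 0.1486 − 2.35/38.75 = 0.1486 − 0.06065 = 0.08795

8.80%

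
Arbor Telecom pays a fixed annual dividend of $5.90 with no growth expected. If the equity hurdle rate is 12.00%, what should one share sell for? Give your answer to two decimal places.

$49.17

Zero-growth DDM (perpetuity): P₀ = D/r = 5.90 / 0.12 = 49.1667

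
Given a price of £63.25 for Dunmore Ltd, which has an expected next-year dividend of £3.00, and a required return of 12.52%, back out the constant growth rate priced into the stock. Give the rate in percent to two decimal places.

7.78%

From P₀ = D₁/(r − g), the implied growth is g = r − D₁/P₀.
g = 0.1252 − 3.00/63.25 = 0.1252 − 0.04743 = 0.07777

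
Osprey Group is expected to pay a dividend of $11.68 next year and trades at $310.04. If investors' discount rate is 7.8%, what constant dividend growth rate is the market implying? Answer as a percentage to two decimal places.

4.03%

From P₀ = D₁/(r − g), the implied growth is g = r − D₁/P₀.
g = 0.078 − 11.68/310.04 = 0.078 − 0.03767 = 0.04033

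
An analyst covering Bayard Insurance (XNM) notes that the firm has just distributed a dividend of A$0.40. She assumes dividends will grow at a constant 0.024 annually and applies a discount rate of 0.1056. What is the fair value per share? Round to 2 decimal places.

Gordon growth model: P₀ = D₁/(r − g). D₁ = 0.40 × (1 + 0.024) = 0.4096.
P₀ = 0.4096 / (0.1056 − 0.024) = 0.4096 / 0.0816 = 5.0196

A$5.02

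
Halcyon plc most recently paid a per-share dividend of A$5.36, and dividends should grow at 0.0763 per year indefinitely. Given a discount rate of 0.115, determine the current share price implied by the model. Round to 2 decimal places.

Gordon growth model: P₀ = D₁/(r − g). D₁ = 5.36 × (1 + 0.0763) = 5.7690.
P₀ = 5.7690 / (0.115 − 0.0763) = 5.7690 / 0.0387 = 149.0689

A$149.07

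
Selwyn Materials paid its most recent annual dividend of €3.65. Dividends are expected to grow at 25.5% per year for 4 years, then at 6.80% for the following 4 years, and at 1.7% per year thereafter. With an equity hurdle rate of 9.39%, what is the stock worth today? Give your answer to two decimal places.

€120.64

Three-stage DDM. Project D₁…D_8; terminal Gordon value at t=8 with g = 0.017; discount at r = 0.0939.
D_1 = 4.5807
D_2 = 5.7488
D_3 = 7.2148
D_4 = 9.0546
D_5 = 9.6703
D_6 = 10.3279
D_7 = 11.0302
D_8 = 11.7802
TV_8 = 11.9805/(0.0939−0.017) = 155.7928
P₀ = Σ Dₜ/(1+r)ᵗ + TV_8/(1+r)^8 = 120.6436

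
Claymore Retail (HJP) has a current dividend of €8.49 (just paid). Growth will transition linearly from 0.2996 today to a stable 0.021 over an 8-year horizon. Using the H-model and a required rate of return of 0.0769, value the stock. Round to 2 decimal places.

H-model: P₀ = D₀[(1+g_L) + H(g_S−g_L)]/(r−g_L), with H = 8/2 = 4.
P₀ = 8.49 × [(1+0.021) + 4×(0.2996−0.021)] / (0.0769−0.021)
   = 8.49 × 2.1354 / 0.0559 = 324.3210

€324.32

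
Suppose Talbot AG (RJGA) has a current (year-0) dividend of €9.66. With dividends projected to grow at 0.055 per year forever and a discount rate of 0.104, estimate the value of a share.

Gordon growth model: P₀ = D₁/(r − g). D₁ = 9.66 × (1 + 0.055) = 10.1913.
P₀ = 10.1913 / (0.104 − 0.055) = 10.1913 / 0.049 = 207.9857

€207.99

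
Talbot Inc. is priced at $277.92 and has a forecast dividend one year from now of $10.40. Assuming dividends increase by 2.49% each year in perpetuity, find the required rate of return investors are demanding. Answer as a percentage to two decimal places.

Rearranging the constant-growth DDM: r = D₁/P₀ + g.
r = 10.4000 / 277.92 + 0.0249 = 0.03742 + 0.0249 = 0.06232

6.23%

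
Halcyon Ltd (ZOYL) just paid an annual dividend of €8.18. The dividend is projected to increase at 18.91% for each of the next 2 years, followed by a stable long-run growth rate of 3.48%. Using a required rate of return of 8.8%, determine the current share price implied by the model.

€208.76

Two-stage DDM. Project D₁…D_2 at 0.1891, terminal growth 0.0348, discount at r = 0.088.
D_1 = 9.7268
D_2 = 11.5662
Terminal value at t=2: TV = D_3/(r−g) = 11.9687/(0.088−0.0348) = 224.9753
P₀ = 9.7268/(1+0.088)^1 + 11.5662/(1+0.088)^2 + 224.9753/(1+0.088)^2 = 208.7650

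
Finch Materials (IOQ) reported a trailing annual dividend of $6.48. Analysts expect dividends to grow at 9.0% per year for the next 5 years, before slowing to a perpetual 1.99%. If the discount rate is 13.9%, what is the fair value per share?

$72.99

Two-stage DDM. Project D₁…D_5 at 0.09, terminal growth 0.0199, discount at r = 0.139.
D_1 = 7.0632
D_2 = 7.6989
D_3 = 8.3918
D_4 = 9.1470
D_5 = 9.9703
Terminal value at t=5: TV = D_6/(r−g) = 10.1687/(0.139−0.0199) = 85.3794
P₀ = 7.0632/(1+0.139)^1 + 7.6989/(1+0.139)^2 + 8.3918/(1+0.139)^3 + 9.1470/(1+0.139)^4 + 9.9703/(1+0.139)^5 + 85.3794/(1+0.139)^5 = 72.9891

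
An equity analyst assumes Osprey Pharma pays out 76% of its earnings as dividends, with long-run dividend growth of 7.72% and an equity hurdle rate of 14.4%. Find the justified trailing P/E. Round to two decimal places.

Justified trailing P/E = b(1+g)/(r−g) = 0.76×(1+0.0772)/(0.144−0.0772) = 12.2556

12.26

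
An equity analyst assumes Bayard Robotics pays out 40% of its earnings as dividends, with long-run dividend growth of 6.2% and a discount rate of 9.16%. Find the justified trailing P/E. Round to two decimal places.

14.35

Justified trailing P/E = b(1+g)/(r−g) = 0.40×(1+0.062)/(0.0916−0.062) = 14.3514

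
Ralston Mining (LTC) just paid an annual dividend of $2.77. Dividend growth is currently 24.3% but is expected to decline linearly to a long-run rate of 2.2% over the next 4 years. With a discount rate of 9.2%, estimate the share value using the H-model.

$57.93

H-model: P₀ = D₀[(1+g_L) + H(g_S−g_L)]/(r−g_L), with H = 4/2 = 2.
P₀ = 2.77 × [(1+0.022) + 2×(0.243−0.022)] / (0.092−0.022)
   = 2.77 × 1.4640 / 0.07 = 57.9326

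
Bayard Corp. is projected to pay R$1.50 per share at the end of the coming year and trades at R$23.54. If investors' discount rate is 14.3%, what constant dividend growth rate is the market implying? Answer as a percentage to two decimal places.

From P₀ = D₁/(r − g), the implied growth is g = r − D₁/P₀.
g = 0.143 − 1.50/23.54 = 0.143 − 0.06372 = 0.07928

7.93%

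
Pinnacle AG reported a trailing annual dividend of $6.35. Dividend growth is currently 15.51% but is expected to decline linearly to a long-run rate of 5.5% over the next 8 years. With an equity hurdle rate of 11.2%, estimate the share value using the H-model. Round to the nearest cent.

$162.14

H-model: P₀ = D₀[(1+g_L) + H(g_S−g_L)]/(r−g_L), with H = 8/2 = 4.
P₀ = 6.35 × [(1+0.055) + 4×(0.1551−0.055)] / (0.112−0.055)
   = 6.35 × 1.4554 / 0.057 = 162.1367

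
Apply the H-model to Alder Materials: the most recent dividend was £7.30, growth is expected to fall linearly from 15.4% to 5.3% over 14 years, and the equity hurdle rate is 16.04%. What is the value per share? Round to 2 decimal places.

H-model: P₀ = D₀[(1+g_L) + H(g_S−g_L)]/(r−g_L), with H = 14/2 = 7.
P₀ = 7.30 × [(1+0.053) + 7×(0.154−0.053)] / (0.1604−0.053)
   = 7.30 × 1.7600 / 0.1074 = 119.6276

£119.63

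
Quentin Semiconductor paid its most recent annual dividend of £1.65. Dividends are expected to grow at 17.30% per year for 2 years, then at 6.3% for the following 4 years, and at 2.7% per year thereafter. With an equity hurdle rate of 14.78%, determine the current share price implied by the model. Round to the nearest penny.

£19.90

Three-stage DDM. Project D₁…D_6; terminal Gordon value at t=6 with g = 0.027; discount at r = 0.1478.
D_1 = 1.9354
D_2 = 2.2703
D_3 = 2.4133
D_4 = 2.5653
D_5 = 2.7270
D_6 = 2.8988
TV_6 = 2.9770/(0.1478−0.027) = 24.6443
P₀ = Σ Dₜ/(1+r)ᵗ + TV_6/(1+r)^6 = 19.8975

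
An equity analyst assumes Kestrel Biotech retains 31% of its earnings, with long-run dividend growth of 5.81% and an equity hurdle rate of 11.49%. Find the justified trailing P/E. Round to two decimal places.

Payout ratio b = 1 − 0.31 = 0.69.
Justified trailing P/E = b(1+g)/(r−g) = 0.69×(1+0.0581)/(0.1149−0.0581) = 12.8537

12.85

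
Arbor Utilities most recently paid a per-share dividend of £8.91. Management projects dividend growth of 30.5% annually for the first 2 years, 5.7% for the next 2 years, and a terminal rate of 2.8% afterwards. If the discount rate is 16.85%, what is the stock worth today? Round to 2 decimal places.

Three-stage DDM. Project D₁…D_4; terminal Gordon value at t=4 with g = 0.028; discount at r = 0.1685.
D_1 = 11.6275
D_2 = 15.1740
D_3 = 16.0389
D_4 = 16.9531
TV_4 = 17.4278/(0.1685−0.028) = 124.0411
P₀ = Σ Dₜ/(1+r)ᵗ + TV_4/(1+r)^4 = 106.7455

£106.75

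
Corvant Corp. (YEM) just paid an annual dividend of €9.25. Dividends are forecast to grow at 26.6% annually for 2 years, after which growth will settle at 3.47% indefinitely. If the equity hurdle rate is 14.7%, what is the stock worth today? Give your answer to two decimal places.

€125.31

Two-stage DDM. Project D₁…D_2 at 0.266, terminal growth 0.0347, discount at r = 0.147.
D_1 = 11.7105
D_2 = 14.8255
Terminal value at t=2: TV = D_3/(r−g) = 15.3399/(0.147−0.0347) = 136.5978
P₀ = 11.7105/(1+0.147)^1 + 14.8255/(1+0.147)^2 + 136.5978/(1+0.147)^2 = 125.3072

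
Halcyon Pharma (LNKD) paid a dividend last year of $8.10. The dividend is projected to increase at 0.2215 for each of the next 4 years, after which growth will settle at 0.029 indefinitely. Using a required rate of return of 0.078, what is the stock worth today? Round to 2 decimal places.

$325.13

Two-stage DDM. Project D₁…D_4 at 0.2215, terminal growth 0.029, discount at r = 0.078.
D_1 = 9.8941
D_2 = 12.0857
D_3 = 14.7627
D_4 = 18.0326
Terminal value at t=4: TV = D_5/(r−g) = 18.5556/(0.078−0.029) = 378.6851
P₀ = 9.8941/(1+0.078)^1 + 12.0857/(1+0.078)^2 + 14.7627/(1+0.078)^3 + 18.0326/(1+0.078)^4 + 378.6851/(1+0.078)^4 = 325.1321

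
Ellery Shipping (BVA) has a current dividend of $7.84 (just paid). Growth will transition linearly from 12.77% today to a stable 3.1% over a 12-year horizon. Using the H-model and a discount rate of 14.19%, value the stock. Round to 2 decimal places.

H-model: P₀ = D₀[(1+g_L) + H(g_S−g_L)]/(r−g_L), with H = 12/2 = 6.
P₀ = 7.84 × [(1+0.031) + 6×(0.1277−0.031)] / (0.1419−0.031)
   = 7.84 × 1.6112 / 0.1109 = 113.9027

$113.90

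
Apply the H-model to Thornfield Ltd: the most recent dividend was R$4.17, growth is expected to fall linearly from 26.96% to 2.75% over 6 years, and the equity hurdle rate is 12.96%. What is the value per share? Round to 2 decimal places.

R$71.63

H-model: P₀ = D₀[(1+g_L) + H(g_S−g_L)]/(r−g_L), with H = 6/2 = 3.
P₀ = 4.17 × [(1+0.0275) + 3×(0.2696−0.0275)] / (0.1296−0.0275)
   = 4.17 × 1.7538 / 0.1021 = 71.6292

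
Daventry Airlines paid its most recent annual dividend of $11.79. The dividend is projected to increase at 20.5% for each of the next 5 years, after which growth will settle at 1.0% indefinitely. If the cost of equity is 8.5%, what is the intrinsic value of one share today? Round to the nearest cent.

$349.91

Two-stage DDM. Project D₁…D_5 at 0.205, terminal growth 0.01, discount at r = 0.085.
D_1 = 14.2069
D_2 = 17.1194
D_3 = 20.6288
D_4 = 24.8578
D_5 = 29.9536
Terminal value at t=5: TV = D_6/(r−g) = 30.2531/(0.085−0.01) = 403.3752
P₀ = 14.2069/(1+0.085)^1 + 17.1194/(1+0.085)^2 + 20.6288/(1+0.085)^3 + 24.8578/(1+0.085)^4 + 29.9536/(1+0.085)^5 + 403.3752/(1+0.085)^5 = 349.9066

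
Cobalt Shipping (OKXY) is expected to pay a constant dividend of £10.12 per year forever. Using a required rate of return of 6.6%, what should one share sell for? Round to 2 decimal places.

Zero-growth DDM (perpetuity): P₀ = D/r = 10.12 / 0.066 = 153.3333

£153.33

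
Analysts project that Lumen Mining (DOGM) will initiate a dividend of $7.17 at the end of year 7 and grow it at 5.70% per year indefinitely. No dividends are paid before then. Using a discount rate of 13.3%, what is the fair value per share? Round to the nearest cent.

Deferred-dividend DDM. At t=6 the remaining stream is a growing perpetuity with first payment D_7 = 7.17.
V_6 = D_7/(r−g) = 7.17/(0.133−0.057) = 94.3421
P₀ = V_6/(1+r)^6 = 94.3421/(1+0.133)^6 = 44.5991

$44.60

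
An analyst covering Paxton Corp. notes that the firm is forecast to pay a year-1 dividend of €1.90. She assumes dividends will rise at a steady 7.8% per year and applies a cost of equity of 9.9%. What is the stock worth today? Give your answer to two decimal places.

€90.48

Gordon growth model: P₀ = D₁/(r − g), with D₁ = 1.90 given directly.
P₀ = 1.9000 / (0.099 − 0.078) = 1.9000 / 0.021 = 90.4762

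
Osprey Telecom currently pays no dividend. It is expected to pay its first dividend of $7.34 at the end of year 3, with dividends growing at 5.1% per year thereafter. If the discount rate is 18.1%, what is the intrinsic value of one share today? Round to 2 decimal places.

$40.48

Deferred-dividend DDM. At t=2 the remaining stream is a growing perpetuity with first payment D_3 = 7.34.
V_2 = D_3/(r−g) = 7.34/(0.181−0.051) = 56.4615
P₀ = V_2/(1+r)^2 = 56.4615/(1+0.181)^2 = 40.4812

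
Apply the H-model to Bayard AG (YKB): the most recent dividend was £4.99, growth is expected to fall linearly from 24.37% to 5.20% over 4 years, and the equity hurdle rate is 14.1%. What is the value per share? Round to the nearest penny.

£80.48

H-model: P₀ = D₀[(1+g_L) + H(g_S−g_L)]/(r−g_L), with H = 4/2 = 2.
P₀ = 4.99 × [(1+0.052) + 2×(0.2437−0.052)] / (0.141−0.052)
   = 4.99 × 1.4354 / 0.089 = 80.4792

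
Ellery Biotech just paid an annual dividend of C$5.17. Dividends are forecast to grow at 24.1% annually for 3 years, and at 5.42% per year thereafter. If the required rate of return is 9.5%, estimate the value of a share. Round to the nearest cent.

C$214.48

Two-stage DDM. Project D₁…D_3 at 0.241, terminal growth 0.0542, discount at r = 0.095.
D_1 = 6.4160
D_2 = 7.9622
D_3 = 9.8811
Terminal value at t=3: TV = D_4/(r−g) = 10.4167/(0.095−0.0542) = 255.3105
P₀ = 6.4160/(1+0.095)^1 + 7.9622/(1+0.095)^2 + 9.8811/(1+0.095)^3 + 255.3105/(1+0.095)^3 = 214.4842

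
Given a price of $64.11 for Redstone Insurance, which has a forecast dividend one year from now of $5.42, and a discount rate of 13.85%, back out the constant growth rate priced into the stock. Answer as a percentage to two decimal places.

5.40%

From P₀ = D₁/(r − g), the implied growth is g = r − D₁/P₀.
g = 0.1385 − 5.42/64.11 = 0.1385 − 0.08454 = 0.05396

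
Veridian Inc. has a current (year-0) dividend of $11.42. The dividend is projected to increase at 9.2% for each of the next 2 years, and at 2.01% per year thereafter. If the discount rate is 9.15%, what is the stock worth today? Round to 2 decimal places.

$186.16

Two-stage DDM. Project D₁…D_2 at 0.092, terminal growth 0.0201, discount at r = 0.0915.
D_1 = 12.4706
D_2 = 13.6179
Terminal value at t=2: TV = D_3/(r−g) = 13.8917/(0.0915−0.0201) = 194.5611
P₀ = 12.4706/(1+0.0915)^1 + 13.6179/(1+0.0915)^2 + 194.5611/(1+0.0915)^2 = 186.1641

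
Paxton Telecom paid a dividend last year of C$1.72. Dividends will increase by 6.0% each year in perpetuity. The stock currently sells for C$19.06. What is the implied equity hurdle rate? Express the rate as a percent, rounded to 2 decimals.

15.57%

Rearranging the constant-growth DDM: r = D₁/P₀ + g.
D₁ = 1.72 × (1 + 0.06) = 1.8232.
r = 1.8232 / 19.06 + 0.06 = 0.09566 + 0.06 = 0.15566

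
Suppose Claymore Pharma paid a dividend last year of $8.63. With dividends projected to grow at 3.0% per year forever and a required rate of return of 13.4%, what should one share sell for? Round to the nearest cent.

$85.47

Gordon growth model: P₀ = D₁/(r − g). D₁ = 8.63 × (1 + 0.03) = 8.8889.
P₀ = 8.8889 / (0.134 − 0.03) = 8.8889 / 0.104 = 85.4702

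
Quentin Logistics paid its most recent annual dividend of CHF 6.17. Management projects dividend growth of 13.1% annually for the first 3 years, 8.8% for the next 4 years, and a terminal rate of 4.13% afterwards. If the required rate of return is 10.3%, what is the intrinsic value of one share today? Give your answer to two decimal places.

Three-stage DDM. Project D₁…D_7; terminal Gordon value at t=7 with g = 0.0413; discount at r = 0.103.
D_1 = 6.9783
D_2 = 7.8924
D_3 = 8.9263
D_4 = 9.7118
D_5 = 10.5665
D_6 = 11.4963
D_7 = 12.5080
TV_7 = 13.0246/(0.103−0.0413) = 211.0956
P₀ = Σ Dₜ/(1+r)ᵗ + TV_7/(1+r)^7 = 151.4608

CHF 151.46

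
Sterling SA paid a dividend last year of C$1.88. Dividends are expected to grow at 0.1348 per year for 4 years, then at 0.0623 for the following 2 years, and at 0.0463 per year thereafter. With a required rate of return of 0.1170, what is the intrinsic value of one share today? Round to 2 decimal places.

Three-stage DDM. Project D₁…D_6; terminal Gordon value at t=6 with g = 0.0463; discount at r = 0.117.
D_1 = 2.1334
D_2 = 2.4210
D_3 = 2.7474
D_4 = 3.1177
D_5 = 3.3119
D_6 = 3.5183
TV_6 = 3.6812/(0.117−0.0463) = 52.0675
P₀ = Σ Dₜ/(1+r)ᵗ + TV_6/(1+r)^6 = 38.3474

C$38.35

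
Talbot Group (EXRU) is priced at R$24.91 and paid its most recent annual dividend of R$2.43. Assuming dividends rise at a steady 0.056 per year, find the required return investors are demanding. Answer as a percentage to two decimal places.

Rearranging the constant-growth DDM: r = D₁/P₀ + g.
D₁ = 2.43 × (1 + 0.056) = 2.5661.
r = 2.5661 / 24.91 + 0.056 = 0.10301 + 0.056 = 0.15901

15.90%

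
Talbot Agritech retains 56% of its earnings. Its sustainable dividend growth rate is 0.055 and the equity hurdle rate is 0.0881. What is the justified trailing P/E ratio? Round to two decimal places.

Payout ratio b = 1 − 0.56 = 0.44.
Justified trailing P/E = b(1+g)/(r−g) = 0.44×(1+0.055)/(0.0881−0.055) = 14.0242

14.02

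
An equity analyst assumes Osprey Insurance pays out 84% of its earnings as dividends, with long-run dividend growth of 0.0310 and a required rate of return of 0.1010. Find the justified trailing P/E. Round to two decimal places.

Justified trailing P/E = b(1+g)/(r−g) = 0.84×(1+0.031)/(0.101−0.031) = 12.3720

12.37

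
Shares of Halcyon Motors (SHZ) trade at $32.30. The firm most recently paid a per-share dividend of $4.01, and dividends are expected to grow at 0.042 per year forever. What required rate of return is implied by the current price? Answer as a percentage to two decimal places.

17.14%

Rearranging the constant-growth DDM: r = D₁/P₀ + g.
D₁ = 4.01 × (1 + 0.042) = 4.1784.
r = 4.1784 / 32.30 + 0.042 = 0.12936 + 0.042 = 0.17136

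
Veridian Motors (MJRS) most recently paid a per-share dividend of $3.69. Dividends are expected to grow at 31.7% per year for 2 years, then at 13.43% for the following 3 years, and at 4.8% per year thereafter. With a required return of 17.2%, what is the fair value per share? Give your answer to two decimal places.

$57.61

Three-stage DDM. Project D₁…D_5; terminal Gordon value at t=5 with g = 0.048; discount at r = 0.172.
D_1 = 4.8597
D_2 = 6.4003
D_3 = 7.2598
D_4 = 8.2348
D_5 = 9.3407
TV_5 = 9.7891/(0.172−0.048) = 78.9444
P₀ = Σ Dₜ/(1+r)ᵗ + TV_5/(1+r)^5 = 57.6057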